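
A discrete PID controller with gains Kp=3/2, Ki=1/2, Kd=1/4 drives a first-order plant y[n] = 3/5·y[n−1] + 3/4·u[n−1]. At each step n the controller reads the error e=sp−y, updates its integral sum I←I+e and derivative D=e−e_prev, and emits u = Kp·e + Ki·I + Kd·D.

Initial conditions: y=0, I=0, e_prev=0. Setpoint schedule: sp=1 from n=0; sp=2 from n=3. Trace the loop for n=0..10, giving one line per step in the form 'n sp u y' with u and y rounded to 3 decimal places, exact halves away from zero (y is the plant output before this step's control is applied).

(exact arithmetic carried between steps; '≈' marks a value shown rounded to 6 d.p. or computed from one; I and e_prev carry over from the previous line; the table rounds u and y to 3 d.p., halves away from zero)
n=0: y=0, sp=1, e=sp−y=1; I=1, D=e−e_prev=1; u=3/2·1+1/2·1+1/4·1=2.25; next y=3/5·0+3/4·2.25=1.6875
n=1: y=1.6875, sp=1, e=sp−y=-0.6875; I=0.3125, D=e−e_prev=-1.6875; u=3/2·(-0.6875)+1/2·0.3125+1/4·(-1.6875)=-1.296875; next y=3/5·1.6875+3/4·(-1.296875)≈0.039844
n=2: y≈0.039844, sp=1, e=sp−y≈0.960156; I≈1.272656, D=e−e_prev≈1.647656; u=3/2·0.960156+1/2·1.272656+1/4·1.647656≈2.488477; next y=3/5·0.039844+3/4·2.488477≈1.890264
n=3: y≈1.890264, sp=2, e=sp−y≈0.109736; I≈1.382393, D=e−e_prev≈-0.850420; u=3/2·0.109736+1/2·1.382393+1/4·(-0.850420)≈0.643196; next y=3/5·1.890264+3/4·0.643196≈1.616555
n=4: y≈1.616555, sp=2, e=sp−y≈0.383445; I≈1.765838, D=e−e_prev≈0.273709; u=3/2·0.383445+1/2·1.765838+1/4·0.273709≈1.526513; next y=3/5·1.616555+3/4·1.526513≈2.114818
n=5: y≈2.114818, sp=2, e=sp−y≈-0.114818; I≈1.651019, D=e−e_prev≈-0.498263; u=3/2·(-0.114818)+1/2·1.651019+1/4·(-0.498263)≈0.528717; next y=3/5·2.114818+3/4·0.528717≈1.665429
n=6: y≈1.665429, sp=2, e=sp−y≈0.334571; I≈1.985591, D=e−e_prev≈0.449390; u=3/2·0.334571+1/2·1.985591+1/4·0.449390≈1.607000; next y=3/5·1.665429+3/4·1.607000≈2.204507
n=7: y≈2.204507, sp=2, e=sp−y≈-0.204507; I≈1.781084, D=e−e_prev≈-0.539079; u=3/2·(-0.204507)+1/2·1.781084+1/4·(-0.539079)≈0.449011; next y=3/5·2.204507+3/4·0.449011≈1.659463
n=8: y≈1.659463, sp=2, e=sp−y≈0.340537; I≈2.121621, D=e−e_prev≈0.545044; u=3/2·0.340537+1/2·2.121621+1/4·0.545044≈1.707877; next y=3/5·1.659463+3/4·1.707877≈2.276586
n=9: y≈2.276586, sp=2, e=sp−y≈-0.276586; I≈1.845035, D=e−e_prev≈-0.617123; u=3/2·(-0.276586)+1/2·1.845035+1/4·(-0.617123)≈0.353359; next y=3/5·2.276586+3/4·0.353359≈1.630970
n=10: y≈1.630970, sp=2, e=sp−y≈0.369030; I≈2.214065, D=e−e_prev≈0.645615; u=3/2·0.369030+1/2·2.214065+1/4·0.645615≈1.821981; next y=3/5·1.630970+3/4·1.821981≈2.345068

0 1 2.250 0.000
1 1 -1.297 1.688
2 1 2.488 0.040
3 2 0.643 1.890
4 2 1.527 1.617
5 2 0.529 2.115
6 2 1.607 1.665
7 2 0.449 2.205
8 2 1.708 1.659
9 2 0.353 2.277
10 2 1.822 1.631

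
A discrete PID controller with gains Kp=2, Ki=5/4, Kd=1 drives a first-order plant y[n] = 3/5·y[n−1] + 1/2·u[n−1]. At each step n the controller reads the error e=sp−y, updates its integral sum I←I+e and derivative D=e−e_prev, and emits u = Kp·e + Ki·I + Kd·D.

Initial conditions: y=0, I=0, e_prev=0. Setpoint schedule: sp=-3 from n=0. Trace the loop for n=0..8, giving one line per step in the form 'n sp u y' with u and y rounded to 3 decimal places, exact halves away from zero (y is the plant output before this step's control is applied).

0 -3 -12.750 0.000
1 -3 13.594 -6.375
2 -3 -28.287 2.972
3 -3 38.757 -12.360
4 -3 -68.246 11.962
5 -3 102.732 -26.945
6 -3 -170.356 35.199
7 -3 265.884 -64.059
8 -3 -430.954 94.507

(exact arithmetic carried between steps; '≈' marks a value shown rounded to 6 d.p. or computed from one; I and e_prev carry over from the previous line; the table rounds u and y to 3 d.p., halves away from zero)
n=0: y=0, sp=-3, e=sp−y=-3; I=-3, D=e−e_prev=-3; u=2·(-3)+5/4·(-3)+1·(-3)=-12.75; next y=3/5·0+1/2·(-12.75)=-6.375
n=1: y=-6.375, sp=-3, e=sp−y=3.375; I=0.375, D=e−e_prev=6.375; u=2·3.375+5/4·0.375+1·6.375=13.59375; next y=3/5·(-6.375)+1/2·13.59375=2.971875
n=2: y=2.971875, sp=-3, e=sp−y=-5.971875; I=-5.596875, D=e−e_prev=-9.346875; u=2·(-5.971875)+5/4·(-5.596875)+1·(-9.346875)≈-28.286719; next y=3/5·2.971875+1/2·(-28.286719)≈-12.360234
n=3: y≈-12.360234, sp=-3, e=sp−y≈9.360234; I≈3.763359, D=e−e_prev≈15.332109; u=2·9.360234+5/4·3.763359+1·15.332109≈38.756777; next y=3/5·(-12.360234)+1/2·38.756777≈11.962248
n=4: y≈11.962248, sp=-3, e=sp−y≈-14.962248; I≈-11.198889, D=e−e_prev≈-24.322482; u=2·(-14.962248)+5/4·(-11.198889)+1·(-24.322482)≈-68.245589; next y=3/5·11.962248+1/2·(-68.245589)≈-26.945446
n=5: y≈-26.945446, sp=-3, e=sp−y≈23.945446; I≈12.746557, D=e−e_prev≈38.907694; u=2·23.945446+5/4·12.746557+1·38.907694≈102.731782; next y=3/5·(-26.945446)+1/2·102.731782≈35.198624
n=6: y≈35.198624, sp=-3, e=sp−y≈-38.198624; I≈-25.452066, D=e−e_prev≈-62.144069; u=2·(-38.198624)+5/4·(-25.452066)+1·(-62.144069)≈-170.356399; next y=3/5·35.198624+1/2·(-170.356399)≈-64.059026
n=7: y≈-64.059026, sp=-3, e=sp−y≈61.059026; I≈35.606959, D=e−e_prev≈99.257649; u=2·61.059026+5/4·35.606959+1·99.257649≈265.884399; next y=3/5·(-64.059026)+1/2·265.884399≈94.506784
n=8: y≈94.506784, sp=-3, e=sp−y≈-97.506784; I≈-61.899825, D=e−e_prev≈-158.565810; u=2·(-97.506784)+5/4·(-61.899825)+1·(-158.565810)≈-430.954160; next y=3/5·94.506784+1/2·(-430.954160)≈-158.773009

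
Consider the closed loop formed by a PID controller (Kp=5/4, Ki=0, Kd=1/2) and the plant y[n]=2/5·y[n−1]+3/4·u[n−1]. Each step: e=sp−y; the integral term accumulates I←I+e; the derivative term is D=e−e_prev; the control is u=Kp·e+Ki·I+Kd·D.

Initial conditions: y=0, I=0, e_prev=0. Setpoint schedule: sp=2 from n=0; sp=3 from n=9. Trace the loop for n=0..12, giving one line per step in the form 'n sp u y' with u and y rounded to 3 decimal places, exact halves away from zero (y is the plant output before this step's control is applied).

0 2 3.500 0.000
1 2 -2.094 2.625
2 2 4.723 -0.520
3 2 -3.595 3.334
4 2 6.552 -1.363
5 2 -5.826 4.369
6 2 9.273 -2.622
7 2 -9.147 5.906
8 2 13.324 -4.498
9 3 -12.338 8.194
10 3 18.305 -5.976
11 3 -19.080 11.338
12 3 26.525 -9.775

(exact arithmetic carried between steps; '≈' marks a value shown rounded to 6 d.p. or computed from one; I and e_prev carry over from the previous line; the table rounds u and y to 3 d.p., halves away from zero)
n=0: y=0, sp=2, e=sp−y=2; I=2, D=e−e_prev=2; u=5/4·2+0·2+1/2·2=3.5; next y=2/5·0+3/4·3.5=2.625
n=1: y=2.625, sp=2, e=sp−y=-0.625; I=1.375, D=e−e_prev=-2.625; u=5/4·(-0.625)+0·1.375+1/2·(-2.625)=-2.09375; next y=2/5·2.625+3/4·(-2.09375)≈-0.520313
n=2: y≈-0.520313, sp=2, e=sp−y≈2.520313; I≈3.895313, D=e−e_prev≈3.145313; u=5/4·2.520313+0·3.895313+1/2·3.145313≈4.723047; next y=2/5·(-0.520313)+3/4·4.723047≈3.334160
n=3: y≈3.334160, sp=2, e=sp−y≈-1.334160; I≈2.561152, D=e−e_prev≈-3.854473; u=5/4·(-1.334160)+0·2.561152+1/2·(-3.854473)≈-3.594937; next y=2/5·3.334160+3/4·(-3.594937)≈-1.362538
n=4: y≈-1.362538, sp=2, e=sp−y≈3.362538; I≈5.923691, D=e−e_prev≈4.696698; u=5/4·3.362538+0·5.923691+1/2·4.696698≈6.551522; next y=2/5·(-1.362538)+3/4·6.551522≈4.368626
n=5: y≈4.368626, sp=2, e=sp−y≈-2.368626; I≈3.555064, D=e−e_prev≈-5.731165; u=5/4·(-2.368626)+0·3.555064+1/2·(-5.731165)≈-5.826365; next y=2/5·4.368626+3/4·(-5.826365)≈-2.622323
n=6: y≈-2.622323, sp=2, e=sp−y≈4.622323; I≈8.177388, D=e−e_prev≈6.990950; u=5/4·4.622323+0·8.177388+1/2·6.990950≈9.273379; next y=2/5·(-2.622323)+3/4·9.273379≈5.906105
n=7: y≈5.906105, sp=2, e=sp−y≈-3.906105; I≈4.271283, D=e−e_prev≈-8.528428; u=5/4·(-3.906105)+0·4.271283+1/2·(-8.528428)≈-9.146845; next y=2/5·5.906105+3/4·(-9.146845)≈-4.497692
n=8: y≈-4.497692, sp=2, e=sp−y≈6.497692; I≈10.768975, D=e−e_prev≈10.403797; u=5/4·6.497692+0·10.768975+1/2·10.403797≈13.324013; next y=2/5·(-4.497692)+3/4·13.324013≈8.193933
n=9: y≈8.193933, sp=3, e=sp−y≈-5.193933; I≈5.575042, D=e−e_prev≈-11.691625; u=5/4·(-5.193933)+0·5.575042+1/2·(-11.691625)≈-12.338229; next y=2/5·8.193933+3/4·(-12.338229)≈-5.976099
n=10: y≈-5.976099, sp=3, e=sp−y≈8.976099; I≈14.551140, D=e−e_prev≈14.170032; u=5/4·8.976099+0·14.551140+1/2·14.170032≈18.305139; next y=2/5·(-5.976099)+3/4·18.305139≈11.338415
n=11: y≈11.338415, sp=3, e=sp−y≈-8.338415; I≈6.212725, D=e−e_prev≈-17.314514; u=5/4·(-8.338415)+0·6.212725+1/2·(-17.314514)≈-19.080276; next y=2/5·11.338415+3/4·(-19.080276)≈-9.774841
n=12: y≈-9.774841, sp=3, e=sp−y≈12.774841; I≈18.987566, D=e−e_prev≈21.113256; u=5/4·12.774841+0·18.987566+1/2·21.113256≈26.525179; next y=2/5·(-9.774841)+3/4·26.525179≈15.983948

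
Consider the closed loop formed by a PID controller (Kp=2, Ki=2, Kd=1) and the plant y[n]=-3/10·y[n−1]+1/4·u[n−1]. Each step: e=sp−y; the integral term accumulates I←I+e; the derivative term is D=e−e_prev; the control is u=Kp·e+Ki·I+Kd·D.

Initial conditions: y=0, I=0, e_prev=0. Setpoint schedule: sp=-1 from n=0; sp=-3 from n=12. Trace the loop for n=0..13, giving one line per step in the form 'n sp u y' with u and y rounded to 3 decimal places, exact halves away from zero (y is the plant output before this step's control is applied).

(exact arithmetic carried between steps; '≈' marks a value shown rounded to 6 d.p. or computed from one; I and e_prev carry over from the previous line; the table rounds u and y to 3 d.p., halves away from zero)
n=0: y=0, sp=-1, e=sp−y=-1; I=-1, D=e−e_prev=-1; u=2·(-1)+2·(-1)+1·(-1)=-5; next y=-3/10·0+1/4·(-5)=-1.25
n=1: y=-1.25, sp=-1, e=sp−y=0.25; I=-0.75, D=e−e_prev=1.25; u=2·0.25+2·(-0.75)+1·1.25=0.25; next y=-3/10·(-1.25)+1/4·0.25=0.4375
n=2: y=0.4375, sp=-1, e=sp−y=-1.4375; I=-2.1875, D=e−e_prev=-1.6875; u=2·(-1.4375)+2·(-2.1875)+1·(-1.6875)=-8.9375; next y=-3/10·0.4375+1/4·(-8.9375)=-2.365625
n=3: y=-2.365625, sp=-1, e=sp−y=1.365625; I=-0.821875, D=e−e_prev=2.803125; u=2·1.365625+2·(-0.821875)+1·2.803125=3.890625; next y=-3/10·(-2.365625)+1/4·3.890625≈1.682344
n=4: y≈1.682344, sp=-1, e=sp−y≈-2.682344; I≈-3.504219, D=e−e_prev≈-4.047969; u=2·(-2.682344)+2·(-3.504219)+1·(-4.047969)≈-16.421094; next y=-3/10·1.682344+1/4·(-16.421094)≈-4.609977
n=5: y≈-4.609977, sp=-1, e=sp−y≈3.609977; I≈0.105758, D=e−e_prev≈6.292320; u=2·3.609977+2·0.105758+1·6.292320≈13.723789; next y=-3/10·(-4.609977)+1/4·13.723789≈4.813940
n=6: y≈4.813940, sp=-1, e=sp−y≈-5.813940; I≈-5.708182, D=e−e_prev≈-9.423917; u=2·(-5.813940)+2·(-5.708182)+1·(-9.423917)≈-32.468162; next y=-3/10·4.813940+1/4·(-32.468162)≈-9.561223
n=7: y≈-9.561223, sp=-1, e=sp−y≈8.561223; I≈2.853040, D=e−e_prev≈14.375163; u=2·8.561223+2·2.853040+1·14.375163≈37.203688; next y=-3/10·(-9.561223)+1/4·37.203688≈12.169289
n=8: y≈12.169289, sp=-1, e=sp−y≈-13.169289; I≈-10.316249, D=e−e_prev≈-21.730511; u=2·(-13.169289)+2·(-10.316249)+1·(-21.730511)≈-68.701587; next y=-3/10·12.169289+1/4·(-68.701587)≈-20.826183
n=9: y≈-20.826183, sp=-1, e=sp−y≈19.826183; I≈9.509935, D=e−e_prev≈32.995472; u=2·19.826183+2·9.509935+1·32.995472≈91.667708; next y=-3/10·(-20.826183)+1/4·91.667708≈29.164782
n=10: y≈29.164782, sp=-1, e=sp−y≈-30.164782; I≈-20.654847, D=e−e_prev≈-49.990965; u=2·(-30.164782)+2·(-20.654847)+1·(-49.990965)≈-151.630224; next y=-3/10·29.164782+1/4·(-151.630224)≈-46.656991
n=11: y≈-46.656991, sp=-1, e=sp−y≈45.656991; I≈25.002143, D=e−e_prev≈75.821773; u=2·45.656991+2·25.002143+1·75.821773≈217.140040; next y=-3/10·(-46.656991)+1/4·217.140040≈68.282107
n=12: y≈68.282107, sp=-3, e=sp−y≈-71.282107; I≈-46.279964, D=e−e_prev≈-116.939098; u=2·(-71.282107)+2·(-46.279964)+1·(-116.939098)≈-352.063241; next y=-3/10·68.282107+1/4·(-352.063241)≈-108.500442
n=13: y≈-108.500442, sp=-3, e=sp−y≈105.500442; I≈59.220478, D=e−e_prev≈176.782550; u=2·105.500442+2·59.220478+1·176.782550≈506.224391; next y=-3/10·(-108.500442)+1/4·506.224391≈159.106230

0 -1 -5.000 0.000
1 -1 0.250 -1.250
2 -1 -8.938 0.438
3 -1 3.891 -2.366
4 -1 -16.421 1.682
5 -1 13.724 -4.610
6 -1 -32.468 4.814
7 -1 37.204 -9.561
8 -1 -68.702 12.169
9 -1 91.668 -20.826
10 -1 -151.630 29.165
11 -1 217.140 -46.657
12 -3 -352.063 68.282
13 -3 506.224 -108.500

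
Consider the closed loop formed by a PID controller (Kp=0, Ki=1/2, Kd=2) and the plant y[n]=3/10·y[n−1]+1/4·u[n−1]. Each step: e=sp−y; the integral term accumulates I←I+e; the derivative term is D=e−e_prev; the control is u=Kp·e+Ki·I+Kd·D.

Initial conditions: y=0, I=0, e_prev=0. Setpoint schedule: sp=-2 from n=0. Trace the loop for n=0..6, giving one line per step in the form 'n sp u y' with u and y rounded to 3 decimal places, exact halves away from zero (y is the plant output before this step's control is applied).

0 -2 -5.000 0.000
1 -2 1.125 -1.250
2 -2 -4.641 -0.094
3 -2 -0.545 -1.188
4 -2 -4.879 -0.493
5 -2 -2.054 -1.368
6 -2 -5.229 -0.924

(exact arithmetic carried between steps; '≈' marks a value shown rounded to 6 d.p. or computed from one; I and e_prev carry over from the previous line; the table rounds u and y to 3 d.p., halves away from zero)
n=0: y=0, sp=-2, e=sp−y=-2; I=-2, D=e−e_prev=-2; u=0·(-2)+1/2·(-2)+2·(-2)=-5; next y=3/10·0+1/4·(-5)=-1.25
n=1: y=-1.25, sp=-2, e=sp−y=-0.75; I=-2.75, D=e−e_prev=1.25; u=0·(-0.75)+1/2·(-2.75)+2·1.25=1.125; next y=3/10·(-1.25)+1/4·1.125=-0.09375
n=2: y=-0.09375, sp=-2, e=sp−y=-1.90625; I=-4.65625, D=e−e_prev=-1.15625; u=0·(-1.90625)+1/2·(-4.65625)+2·(-1.15625)=-4.640625; next y=3/10·(-0.09375)+1/4·(-4.640625)≈-1.188281
n=3: y≈-1.188281, sp=-2, e=sp−y≈-0.811719; I≈-5.467969, D=e−e_prev≈1.094531; u=0·(-0.811719)+1/2·(-5.467969)+2·1.094531≈-0.544922; next y=3/10·(-1.188281)+1/4·(-0.544922)≈-0.492715
n=4: y≈-0.492715, sp=-2, e=sp−y≈-1.507285; I≈-6.975254, D=e−e_prev≈-0.695566; u=0·(-1.507285)+1/2·(-6.975254)+2·(-0.695566)≈-4.878760; next y=3/10·(-0.492715)+1/4·(-4.878760)≈-1.367504
n=5: y≈-1.367504, sp=-2, e=sp−y≈-0.632496; I≈-7.607750, D=e−e_prev≈0.874790; u=0·(-0.632496)+1/2·(-7.607750)+2·0.874790≈-2.054296; next y=3/10·(-1.367504)+1/4·(-2.054296)≈-0.923825
n=6: y≈-0.923825, sp=-2, e=sp−y≈-1.076175; I≈-8.683924, D=e−e_prev≈-0.443679; u=0·(-1.076175)+1/2·(-8.683924)+2·(-0.443679)≈-5.229320; next y=3/10·(-0.923825)+1/4·(-5.229320)≈-1.584478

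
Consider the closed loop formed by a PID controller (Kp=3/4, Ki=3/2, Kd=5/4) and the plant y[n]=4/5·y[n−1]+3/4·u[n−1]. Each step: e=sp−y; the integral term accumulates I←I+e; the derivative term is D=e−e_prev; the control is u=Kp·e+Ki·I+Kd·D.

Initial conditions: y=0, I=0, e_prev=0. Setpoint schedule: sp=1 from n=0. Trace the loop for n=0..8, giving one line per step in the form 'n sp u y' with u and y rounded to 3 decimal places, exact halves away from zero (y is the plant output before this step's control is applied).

(exact arithmetic carried between steps; '≈' marks a value shown rounded to 6 d.p. or computed from one; I and e_prev carry over from the previous line; the table rounds u and y to 3 d.p., halves away from zero)
n=0: y=0, sp=1, e=sp−y=1; I=1, D=e−e_prev=1; u=3/4·1+3/2·1+5/4·1=3.5; next y=4/5·0+3/4·3.5=2.625
n=1: y=2.625, sp=1, e=sp−y=-1.625; I=-0.625, D=e−e_prev=-2.625; u=3/4·(-1.625)+3/2·(-0.625)+5/4·(-2.625)=-5.4375; next y=4/5·2.625+3/4·(-5.4375)=-1.978125
n=2: y=-1.978125, sp=1, e=sp−y=2.978125; I=2.353125, D=e−e_prev=4.603125; u=3/4·2.978125+3/2·2.353125+5/4·4.603125≈11.517188; next y=4/5·(-1.978125)+3/4·11.517188≈7.055391
n=3: y≈7.055391, sp=1, e=sp−y≈-6.055391; I≈-3.702266, D=e−e_prev≈-9.033516; u=3/4·(-6.055391)+3/2·(-3.702266)+5/4·(-9.033516)≈-21.386836; next y=4/5·7.055391+3/4·(-21.386836)≈-10.395814
n=4: y≈-10.395814, sp=1, e=sp−y≈11.395814; I≈7.693549, D=e−e_prev≈17.451205; u=3/4·11.395814+3/2·7.693549+5/4·17.451205≈41.901190; next y=4/5·(-10.395814)+3/4·41.901190≈23.109241
n=5: y≈23.109241, sp=1, e=sp−y≈-22.109241; I≈-14.415692, D=e−e_prev≈-33.505056; u=3/4·(-22.109241)+3/2·(-14.415692)+5/4·(-33.505056)≈-80.086789; next y=4/5·23.109241+3/4·(-80.086789)≈-41.577699
n=6: y≈-41.577699, sp=1, e=sp−y≈42.577699; I≈28.162006, D=e−e_prev≈64.686940; u=3/4·42.577699+3/2·28.162006+5/4·64.686940≈155.034959; next y=4/5·(-41.577699)+3/4·155.034959≈83.014060
n=7: y≈83.014060, sp=1, e=sp−y≈-82.014060; I≈-53.852054, D=e−e_prev≈-124.591759; u=3/4·(-82.014060)+3/2·(-53.852054)+5/4·(-124.591759)≈-298.028325; next y=4/5·83.014060+3/4·(-298.028325)≈-157.109995
n=8: y≈-157.109995, sp=1, e=sp−y≈158.109995; I≈104.257942, D=e−e_prev≈240.124056; u=3/4·158.109995+3/2·104.257942+5/4·240.124056≈575.124478; next y=4/5·(-157.109995)+3/4·575.124478≈305.655362

0 1 3.500 0.000
1 1 -5.438 2.625
2 1 11.517 -1.978
3 1 -21.387 7.055
4 1 41.901 -10.396
5 1 -80.087 23.109
6 1 155.035 -41.578
7 1 -298.028 83.014
8 1 575.124 -157.110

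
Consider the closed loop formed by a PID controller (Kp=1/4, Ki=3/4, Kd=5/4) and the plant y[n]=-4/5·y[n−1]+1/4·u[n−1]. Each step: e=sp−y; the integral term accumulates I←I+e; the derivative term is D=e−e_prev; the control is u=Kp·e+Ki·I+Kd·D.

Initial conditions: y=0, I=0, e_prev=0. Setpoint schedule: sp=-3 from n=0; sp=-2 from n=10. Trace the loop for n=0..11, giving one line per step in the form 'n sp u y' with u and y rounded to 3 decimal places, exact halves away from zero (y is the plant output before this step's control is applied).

(exact arithmetic carried between steps; '≈' marks a value shown rounded to 6 d.p. or computed from one; I and e_prev carry over from the previous line; the table rounds u and y to 3 d.p., halves away from zero)
n=0: y=0, sp=-3, e=sp−y=-3; I=-3, D=e−e_prev=-3; u=1/4·(-3)+3/4·(-3)+5/4·(-3)=-6.75; next y=-4/5·0+1/4·(-6.75)=-1.6875
n=1: y=-1.6875, sp=-3, e=sp−y=-1.3125; I=-4.3125, D=e−e_prev=1.6875; u=1/4·(-1.3125)+3/4·(-4.3125)+5/4·1.6875=-1.453125; next y=-4/5·(-1.6875)+1/4·(-1.453125)≈0.986719
n=2: y≈0.986719, sp=-3, e=sp−y≈-3.986719; I≈-8.299219, D=e−e_prev≈-2.674219; u=1/4·(-3.986719)+3/4·(-8.299219)+5/4·(-2.674219)≈-10.563867; next y=-4/5·0.986719+1/4·(-10.563867)≈-3.430342
n=3: y≈-3.430342, sp=-3, e=sp−y≈0.430342; I≈-7.868877, D=e−e_prev≈4.417061; u=1/4·0.430342+3/4·(-7.868877)+5/4·4.417061≈-0.272747; next y=-4/5·(-3.430342)+1/4·(-0.272747)≈2.676087
n=4: y≈2.676087, sp=-3, e=sp−y≈-5.676087; I≈-13.544964, D=e−e_prev≈-6.106429; u=1/4·(-5.676087)+3/4·(-13.544964)+5/4·(-6.106429)≈-19.210780; next y=-4/5·2.676087+1/4·(-19.210780)≈-6.943564
n=5: y≈-6.943564, sp=-3, e=sp−y≈3.943564; I≈-9.601399, D=e−e_prev≈9.619651; u=1/4·3.943564+3/4·(-9.601399)+5/4·9.619651≈5.809406; next y=-4/5·(-6.943564)+1/4·5.809406≈7.007203
n=6: y≈7.007203, sp=-3, e=sp−y≈-10.007203; I≈-19.608602, D=e−e_prev≈-13.950768; u=1/4·(-10.007203)+3/4·(-19.608602)+5/4·(-13.950768)≈-34.646712; next y=-4/5·7.007203+1/4·(-34.646712)≈-14.267440
n=7: y≈-14.267440, sp=-3, e=sp−y≈11.267440; I≈-8.341162, D=e−e_prev≈21.274643; u=1/4·11.267440+3/4·(-8.341162)+5/4·21.274643≈23.154293; next y=-4/5·(-14.267440)+1/4·23.154293≈17.202526
n=8: y≈17.202526, sp=-3, e=sp−y≈-20.202526; I≈-28.543687, D=e−e_prev≈-31.469966; u=1/4·(-20.202526)+3/4·(-28.543687)+5/4·(-31.469966)≈-65.795854; next y=-4/5·17.202526+1/4·(-65.795854)≈-30.210984
n=9: y≈-30.210984, sp=-3, e=sp−y≈27.210984; I≈-1.332703, D=e−e_prev≈47.413510; u=1/4·27.210984+3/4·(-1.332703)+5/4·47.413510≈65.070106; next y=-4/5·(-30.210984)+1/4·65.070106≈40.436314
n=10: y≈40.436314, sp=-2, e=sp−y≈-42.436314; I≈-43.769017, D=e−e_prev≈-69.647298; u=1/4·(-42.436314)+3/4·(-43.769017)+5/4·(-69.647298)≈-130.494963; next y=-4/5·40.436314+1/4·(-130.494963)≈-64.972792
n=11: y≈-64.972792, sp=-2, e=sp−y≈62.972792; I≈19.203775, D=e−e_prev≈105.409105; u=1/4·62.972792+3/4·19.203775+5/4·105.409105≈161.907411; next y=-4/5·(-64.972792)+1/4·161.907411≈92.455086

0 -3 -6.750 0.000
1 -3 -1.453 -1.688
2 -3 -10.564 0.987
3 -3 -0.273 -3.430
4 -3 -19.211 2.676
5 -3 5.809 -6.944
6 -3 -34.647 7.007
7 -3 23.154 -14.267
8 -3 -65.796 17.203
9 -3 65.070 -30.211
10 -2 -130.495 40.436
11 -2 161.907 -64.973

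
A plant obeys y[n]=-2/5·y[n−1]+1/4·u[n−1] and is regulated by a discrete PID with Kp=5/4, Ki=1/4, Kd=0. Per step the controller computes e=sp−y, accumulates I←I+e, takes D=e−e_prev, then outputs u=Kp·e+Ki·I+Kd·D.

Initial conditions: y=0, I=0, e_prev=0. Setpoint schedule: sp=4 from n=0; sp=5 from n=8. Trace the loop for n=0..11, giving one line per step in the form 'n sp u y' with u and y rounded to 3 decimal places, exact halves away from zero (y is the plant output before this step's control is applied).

(exact arithmetic carried between steps; '≈' marks a value shown rounded to 6 d.p. or computed from one; I and e_prev carry over from the previous line; the table rounds u and y to 3 d.p., halves away from zero)
n=0: y=0, sp=4, e=sp−y=4; I=4, D=e−e_prev=4; u=5/4·4+1/4·4+0·4=6; next y=-2/5·0+1/4·6=1.5
n=1: y=1.5, sp=4, e=sp−y=2.5; I=6.5, D=e−e_prev=-1.5; u=5/4·2.5+1/4·6.5+0·(-1.5)=4.75; next y=-2/5·1.5+1/4·4.75=0.5875
n=2: y=0.5875, sp=4, e=sp−y=3.4125; I=9.9125, D=e−e_prev=0.9125; u=5/4·3.4125+1/4·9.9125+0·0.9125=6.74375; next y=-2/5·0.5875+1/4·6.74375≈1.450938
n=3: y≈1.450938, sp=4, e=sp−y≈2.549063; I≈12.461563, D=e−e_prev≈-0.863438; u=5/4·2.549063+1/4·12.461563+0·(-0.863438)≈6.301719; next y=-2/5·1.450938+1/4·6.301719≈0.995055
n=4: y≈0.995055, sp=4, e=sp−y≈3.004945; I≈15.466508, D=e−e_prev≈0.455883; u=5/4·3.004945+1/4·15.466508+0·0.455883≈7.622809; next y=-2/5·0.995055+1/4·7.622809≈1.507680
n=5: y≈1.507680, sp=4, e=sp−y≈2.492320; I≈17.958828, D=e−e_prev≈-0.512626; u=5/4·2.492320+1/4·17.958828+0·(-0.512626)≈7.605107; next y=-2/5·1.507680+1/4·7.605107≈1.298205
n=6: y≈1.298205, sp=4, e=sp−y≈2.701795; I≈20.660623, D=e−e_prev≈0.209476; u=5/4·2.701795+1/4·20.660623+0·0.209476≈8.542400; next y=-2/5·1.298205+1/4·8.542400≈1.616318
n=7: y≈1.616318, sp=4, e=sp−y≈2.383682; I≈23.044305, D=e−e_prev≈-0.318114; u=5/4·2.383682+1/4·23.044305+0·(-0.318114)≈8.740678; next y=-2/5·1.616318+1/4·8.740678≈1.538642
n=8: y≈1.538642, sp=5, e=sp−y≈3.461358; I≈26.505662, D=e−e_prev≈1.077676; u=5/4·3.461358+1/4·26.505662+0·1.077676≈10.953113; next y=-2/5·1.538642+1/4·10.953113≈2.122821
n=9: y≈2.122821, sp=5, e=sp−y≈2.877179; I≈29.382841, D=e−e_prev≈-0.584179; u=5/4·2.877179+1/4·29.382841+0·(-0.584179)≈10.942184; next y=-2/5·2.122821+1/4·10.942184≈1.886417
n=10: y≈1.886417, sp=5, e=sp−y≈3.113583; I≈32.496424, D=e−e_prev≈0.236404; u=5/4·3.113583+1/4·32.496424+0·0.236404≈12.016084; next y=-2/5·1.886417+1/4·12.016084≈2.249454
n=11: y≈2.249454, sp=5, e=sp−y≈2.750546; I≈35.246970, D=e−e_prev≈-0.363037; u=5/4·2.750546+1/4·35.246970+0·(-0.363037)≈12.249925; next y=-2/5·2.249454+1/4·12.249925≈2.162700

0 4 6.000 0.000
1 4 4.750 1.500
2 4 6.744 0.588
3 4 6.302 1.451
4 4 7.623 0.995
5 4 7.605 1.508
6 4 8.542 1.298
7 4 8.741 1.616
8 5 10.953 1.539
9 5 10.942 2.123
10 5 12.016 1.886
11 5 12.250 2.249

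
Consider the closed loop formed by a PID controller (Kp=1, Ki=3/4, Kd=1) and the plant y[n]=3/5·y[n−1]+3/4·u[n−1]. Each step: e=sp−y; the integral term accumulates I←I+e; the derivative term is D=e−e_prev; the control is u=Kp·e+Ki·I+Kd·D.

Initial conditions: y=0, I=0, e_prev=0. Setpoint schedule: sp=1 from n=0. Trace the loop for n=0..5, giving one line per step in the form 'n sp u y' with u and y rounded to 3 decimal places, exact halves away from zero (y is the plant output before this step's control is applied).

0 1 2.750 0.000
1 1 -3.172 2.063
2 1 6.904 -1.141
3 1 -10.189 4.494
4 1 18.784 -4.946
5 1 -30.378 11.120

(exact arithmetic carried between steps; '≈' marks a value shown rounded to 6 d.p. or computed from one; I and e_prev carry over from the previous line; the table rounds u and y to 3 d.p., halves away from zero)
n=0: y=0, sp=1, e=sp−y=1; I=1, D=e−e_prev=1; u=1·1+3/4·1+1·1=2.75; next y=3/5·0+3/4·2.75=2.0625
n=1: y=2.0625, sp=1, e=sp−y=-1.0625; I=-0.0625, D=e−e_prev=-2.0625; u=1·(-1.0625)+3/4·(-0.0625)+1·(-2.0625)=-3.171875; next y=3/5·2.0625+3/4·(-3.171875)≈-1.141406
n=2: y≈-1.141406, sp=1, e=sp−y≈2.141406; I≈2.078906, D=e−e_prev≈3.203906; u=1·2.141406+3/4·2.078906+1·3.203906≈6.904492; next y=3/5·(-1.141406)+3/4·6.904492≈4.493525
n=3: y≈4.493525, sp=1, e=sp−y≈-3.493525; I≈-1.414619, D=e−e_prev≈-5.634932; u=1·(-3.493525)+3/4·(-1.414619)+1·(-5.634932)≈-10.189421; next y=3/5·4.493525+3/4·(-10.189421)≈-4.945951
n=4: y≈-4.945951, sp=1, e=sp−y≈5.945951; I≈4.531332, D=e−e_prev≈9.439476; u=1·5.945951+3/4·4.531332+1·9.439476≈18.783926; next y=3/5·(-4.945951)+3/4·18.783926≈11.120374
n=5: y≈11.120374, sp=1, e=sp−y≈-10.120374; I≈-5.589042, D=e−e_prev≈-16.066325; u=1·(-10.120374)+3/4·(-5.589042)+1·(-16.066325)≈-30.378480; next y=3/5·11.120374+3/4·(-30.378480)≈-16.111636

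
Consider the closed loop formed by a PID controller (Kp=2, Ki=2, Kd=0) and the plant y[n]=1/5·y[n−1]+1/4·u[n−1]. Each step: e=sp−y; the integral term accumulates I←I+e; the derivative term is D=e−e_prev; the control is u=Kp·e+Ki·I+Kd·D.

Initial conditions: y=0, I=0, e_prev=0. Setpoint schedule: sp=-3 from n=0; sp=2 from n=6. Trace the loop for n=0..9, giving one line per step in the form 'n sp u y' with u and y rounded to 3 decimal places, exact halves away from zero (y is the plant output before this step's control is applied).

(exact arithmetic carried between steps; '≈' marks a value shown rounded to 6 d.p. or computed from one; I and e_prev carry over from the previous line; the table rounds u and y to 3 d.p., halves away from zero)
n=0: y=0, sp=-3, e=sp−y=-3; I=-3, D=e−e_prev=-3; u=2·(-3)+2·(-3)+0·(-3)=-12; next y=1/5·0+1/4·(-12)=-3
n=1: y=-3, sp=-3, e=sp−y=0; I=-3, D=e−e_prev=3; u=2·0+2·(-3)+0·3=-6; next y=1/5·(-3)+1/4·(-6)=-2.1
n=2: y=-2.1, sp=-3, e=sp−y=-0.9; I=-3.9, D=e−e_prev=-0.9; u=2·(-0.9)+2·(-3.9)+0·(-0.9)=-9.6; next y=1/5·(-2.1)+1/4·(-9.6)=-2.82
n=3: y=-2.82, sp=-3, e=sp−y=-0.18; I=-4.08, D=e−e_prev=0.72; u=2·(-0.18)+2·(-4.08)+0·0.72=-8.52; next y=1/5·(-2.82)+1/4·(-8.52)=-2.694
n=4: y=-2.694, sp=-3, e=sp−y=-0.306; I=-4.386, D=e−e_prev=-0.126; u=2·(-0.306)+2·(-4.386)+0·(-0.126)=-9.384; next y=1/5·(-2.694)+1/4·(-9.384)=-2.8848
n=5: y=-2.8848, sp=-3, e=sp−y=-0.1152; I=-4.5012, D=e−e_prev=0.1908; u=2·(-0.1152)+2·(-4.5012)+0·0.1908=-9.2328; next y=1/5·(-2.8848)+1/4·(-9.2328)=-2.88516
n=6: y=-2.88516, sp=2, e=sp−y=4.88516; I=0.38396, D=e−e_prev=5.00036; u=2·4.88516+2·0.38396+0·5.00036=10.53824; next y=1/5·(-2.88516)+1/4·10.53824=2.057528
n=7: y=2.057528, sp=2, e=sp−y=-0.057528; I=0.326432, D=e−e_prev=-4.942688; u=2·(-0.057528)+2·0.326432+0·(-4.942688)=0.537808; next y=1/5·2.057528+1/4·0.537808≈0.545958
n=8: y≈0.545958, sp=2, e=sp−y≈1.454042; I≈1.780474, D=e−e_prev≈1.511570; u=2·1.454042+2·1.780474+0·1.511570≈6.469034; next y=1/5·0.545958+1/4·6.469034≈1.726450
n=9: y≈1.726450, sp=2, e=sp−y≈0.273550; I≈2.054024, D=e−e_prev≈-1.180492; u=2·0.273550+2·2.054024+0·(-1.180492)≈4.655149; next y=1/5·1.726450+1/4·4.655149≈1.509077

0 -3 -12.000 0.000
1 -3 -6.000 -3.000
2 -3 -9.600 -2.100
3 -3 -8.520 -2.820
4 -3 -9.384 -2.694
5 -3 -9.233 -2.885
6 2 10.538 -2.885
7 2 0.538 2.058
8 2 6.469 0.546
9 2 4.655 1.726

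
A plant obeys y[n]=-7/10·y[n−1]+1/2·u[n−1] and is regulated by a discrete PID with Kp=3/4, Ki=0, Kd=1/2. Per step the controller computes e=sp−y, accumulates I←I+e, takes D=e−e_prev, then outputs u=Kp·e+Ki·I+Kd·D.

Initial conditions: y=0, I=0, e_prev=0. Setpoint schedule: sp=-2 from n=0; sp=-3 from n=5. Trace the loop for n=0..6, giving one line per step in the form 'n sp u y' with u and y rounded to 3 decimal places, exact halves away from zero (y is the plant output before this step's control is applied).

(exact arithmetic carried between steps; '≈' marks a value shown rounded to 6 d.p. or computed from one; I and e_prev carry over from the previous line; the table rounds u and y to 3 d.p., halves away from zero)
n=0: y=0, sp=-2, e=sp−y=-2; I=-2, D=e−e_prev=-2; u=3/4·(-2)+0·(-2)+1/2·(-2)=-2.5; next y=-7/10·0+1/2·(-2.5)=-1.25
n=1: y=-1.25, sp=-2, e=sp−y=-0.75; I=-2.75, D=e−e_prev=1.25; u=3/4·(-0.75)+0·(-2.75)+1/2·1.25=0.0625; next y=-7/10·(-1.25)+1/2·0.0625=0.90625
n=2: y=0.90625, sp=-2, e=sp−y=-2.90625; I=-5.65625, D=e−e_prev=-2.15625; u=3/4·(-2.90625)+0·(-5.65625)+1/2·(-2.15625)≈-3.257813; next y=-7/10·0.90625+1/2·(-3.257813)≈-2.263281
n=3: y≈-2.263281, sp=-2, e=sp−y≈0.263281; I≈-5.392969, D=e−e_prev≈3.169531; u=3/4·0.263281+0·(-5.392969)+1/2·3.169531≈1.782227; next y=-7/10·(-2.263281)+1/2·1.782227≈2.475410
n=4: y≈2.475410, sp=-2, e=sp−y≈-4.475410; I≈-9.868379, D=e−e_prev≈-4.738691; u=3/4·(-4.475410)+0·(-9.868379)+1/2·(-4.738691)≈-5.725903; next y=-7/10·2.475410+1/2·(-5.725903)≈-4.595739
n=5: y≈-4.595739, sp=-3, e=sp−y≈1.595739; I≈-8.272640, D=e−e_prev≈6.071149; u=3/4·1.595739+0·(-8.272640)+1/2·6.071149≈4.232379; next y=-7/10·(-4.595739)+1/2·4.232379≈5.333206
n=6: y≈5.333206, sp=-3, e=sp−y≈-8.333206; I≈-16.605847, D=e−e_prev≈-9.928945; u=3/4·(-8.333206)+0·(-16.605847)+1/2·(-9.928945)≈-11.214377; next y=-7/10·5.333206+1/2·(-11.214377)≈-9.340433

0 -2 -2.500 0.000
1 -2 0.063 -1.250
2 -2 -3.258 0.906
3 -2 1.782 -2.263
4 -2 -5.726 2.475
5 -3 4.232 -4.596
6 -3 -11.214 5.333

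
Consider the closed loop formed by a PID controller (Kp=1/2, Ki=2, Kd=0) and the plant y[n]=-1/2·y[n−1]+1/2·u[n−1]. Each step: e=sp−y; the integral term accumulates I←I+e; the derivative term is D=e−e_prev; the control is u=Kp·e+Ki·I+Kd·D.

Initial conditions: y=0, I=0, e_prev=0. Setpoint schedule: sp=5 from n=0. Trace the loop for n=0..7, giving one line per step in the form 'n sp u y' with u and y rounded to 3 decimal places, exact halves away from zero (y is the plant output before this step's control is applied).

0 5 12.500 0.000
1 5 6.875 6.250
2 5 19.219 0.313
3 5 5.742 9.453
4 5 25.107 -1.855
5 5 0.476 13.481
6 5 33.474 -6.503
7 5 -9.748 19.988

(exact arithmetic carried between steps; '≈' marks a value shown rounded to 6 d.p. or computed from one; I and e_prev carry over from the previous line; the table rounds u and y to 3 d.p., halves away from zero)
n=0: y=0, sp=5, e=sp−y=5; I=5, D=e−e_prev=5; u=1/2·5+2·5+0·5=12.5; next y=-1/2·0+1/2·12.5=6.25
n=1: y=6.25, sp=5, e=sp−y=-1.25; I=3.75, D=e−e_prev=-6.25; u=1/2·(-1.25)+2·3.75+0·(-6.25)=6.875; next y=-1/2·6.25+1/2·6.875=0.3125
n=2: y=0.3125, sp=5, e=sp−y=4.6875; I=8.4375, D=e−e_prev=5.9375; u=1/2·4.6875+2·8.4375+0·5.9375=19.21875; next y=-1/2·0.3125+1/2·19.21875=9.453125
n=3: y=9.453125, sp=5, e=sp−y=-4.453125; I=3.984375, D=e−e_prev=-9.140625; u=1/2·(-4.453125)+2·3.984375+0·(-9.140625)≈5.742188; next y=-1/2·9.453125+1/2·5.742188≈-1.855469
n=4: y≈-1.855469, sp=5, e=sp−y≈6.855469; I≈10.839844, D=e−e_prev≈11.308594; u=1/2·6.855469+2·10.839844+0·11.308594≈25.107422; next y=-1/2·(-1.855469)+1/2·25.107422≈13.481445
n=5: y≈13.481445, sp=5, e=sp−y≈-8.481445; I≈2.358398, D=e−e_prev≈-15.336914; u=1/2·(-8.481445)+2·2.358398+0·(-15.336914)≈0.476074; next y=-1/2·13.481445+1/2·0.476074≈-6.502686
n=6: y≈-6.502686, sp=5, e=sp−y≈11.502686; I≈13.861084, D=e−e_prev≈19.984131; u=1/2·11.502686+2·13.861084+0·19.984131≈33.473511; next y=-1/2·(-6.502686)+1/2·33.473511≈19.988098
n=7: y≈19.988098, sp=5, e=sp−y≈-14.988098; I≈-1.127014, D=e−e_prev≈-26.490784; u=1/2·(-14.988098)+2·(-1.127014)+0·(-26.490784)≈-9.748077; next y=-1/2·19.988098+1/2·(-9.748077)≈-14.868088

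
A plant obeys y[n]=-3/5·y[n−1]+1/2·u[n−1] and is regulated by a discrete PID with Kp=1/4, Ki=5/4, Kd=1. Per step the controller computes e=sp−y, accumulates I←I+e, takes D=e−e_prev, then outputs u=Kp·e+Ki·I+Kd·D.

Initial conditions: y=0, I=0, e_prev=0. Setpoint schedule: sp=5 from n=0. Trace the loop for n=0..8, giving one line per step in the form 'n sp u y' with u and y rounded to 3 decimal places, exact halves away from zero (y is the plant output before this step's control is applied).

0 5 12.500 0.000
1 5 -1.875 6.250
2 5 30.156 -4.688
3 5 -25.117 17.891
4 5 84.307 -23.293
5 5 -120.066 56.129
6 5 270.044 -93.710
7 5 -468.804 191.248
8 5 934.342 -349.151

(exact arithmetic carried between steps; '≈' marks a value shown rounded to 6 d.p. or computed from one; I and e_prev carry over from the previous line; the table rounds u and y to 3 d.p., halves away from zero)
n=0: y=0, sp=5, e=sp−y=5; I=5, D=e−e_prev=5; u=1/4·5+5/4·5+1·5=12.5; next y=-3/5·0+1/2·12.5=6.25
n=1: y=6.25, sp=5, e=sp−y=-1.25; I=3.75, D=e−e_prev=-6.25; u=1/4·(-1.25)+5/4·3.75+1·(-6.25)=-1.875; next y=-3/5·6.25+1/2·(-1.875)=-4.6875
n=2: y=-4.6875, sp=5, e=sp−y=9.6875; I=13.4375, D=e−e_prev=10.9375; u=1/4·9.6875+5/4·13.4375+1·10.9375=30.15625; next y=-3/5·(-4.6875)+1/2·30.15625=17.890625
n=3: y=17.890625, sp=5, e=sp−y=-12.890625; I=0.546875, D=e−e_prev=-22.578125; u=1/4·(-12.890625)+5/4·0.546875+1·(-22.578125)≈-25.117188; next y=-3/5·17.890625+1/2·(-25.117188)≈-23.292969
n=4: y≈-23.292969, sp=5, e=sp−y≈28.292969; I≈28.839844, D=e−e_prev≈41.183594; u=1/4·28.292969+5/4·28.839844+1·41.183594≈84.306641; next y=-3/5·(-23.292969)+1/2·84.306641≈56.129102
n=5: y≈56.129102, sp=5, e=sp−y≈-51.129102; I≈-22.289258, D=e−e_prev≈-79.422070; u=1/4·(-51.129102)+5/4·(-22.289258)+1·(-79.422070)≈-120.065918; next y=-3/5·56.129102+1/2·(-120.065918)≈-93.710420
n=6: y≈-93.710420, sp=5, e=sp−y≈98.710420; I≈76.421162, D=e−e_prev≈149.839521; u=1/4·98.710420+5/4·76.421162+1·149.839521≈270.043579; next y=-3/5·(-93.710420)+1/2·270.043579≈191.248042
n=7: y≈191.248042, sp=5, e=sp−y≈-186.248042; I≈-109.826879, D=e−e_prev≈-284.958461; u=1/4·(-186.248042)+5/4·(-109.826879)+1·(-284.958461)≈-468.804071; next y=-3/5·191.248042+1/2·(-468.804071)≈-349.150860
n=8: y≈-349.150860, sp=5, e=sp−y≈354.150860; I≈244.323981, D=e−e_prev≈540.398902; u=1/4·354.150860+5/4·244.323981+1·540.398902≈934.341593; next y=-3/5·(-349.150860)+1/2·934.341593≈676.661313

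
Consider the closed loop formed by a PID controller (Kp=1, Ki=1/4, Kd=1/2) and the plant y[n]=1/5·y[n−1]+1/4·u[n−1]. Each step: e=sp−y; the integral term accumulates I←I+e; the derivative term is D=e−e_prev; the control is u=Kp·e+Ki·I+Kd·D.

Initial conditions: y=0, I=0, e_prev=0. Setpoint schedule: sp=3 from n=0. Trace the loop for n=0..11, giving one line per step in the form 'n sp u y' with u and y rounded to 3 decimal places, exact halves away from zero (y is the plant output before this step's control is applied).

0 3 5.250 0.000
1 3 2.203 1.313
2 3 4.155 0.813
3 3 3.773 1.201
4 3 4.448 1.183
5 3 4.604 1.349
6 3 4.973 1.421
7 3 5.217 1.527
8 3 5.495 1.610
9 3 5.733 1.696
10 3 5.968 1.772
11 3 6.184 1.846

(exact arithmetic carried between steps; '≈' marks a value shown rounded to 6 d.p. or computed from one; I and e_prev carry over from the previous line; the table rounds u and y to 3 d.p., halves away from zero)
n=0: y=0, sp=3, e=sp−y=3; I=3, D=e−e_prev=3; u=1·3+1/4·3+1/2·3=5.25; next y=1/5·0+1/4·5.25=1.3125
n=1: y=1.3125, sp=3, e=sp−y=1.6875; I=4.6875, D=e−e_prev=-1.3125; u=1·1.6875+1/4·4.6875+1/2·(-1.3125)=2.203125; next y=1/5·1.3125+1/4·2.203125≈0.813281
n=2: y≈0.813281, sp=3, e=sp−y≈2.186719; I≈6.874219, D=e−e_prev≈0.499219; u=1·2.186719+1/4·6.874219+1/2·0.499219≈4.154883; next y=1/5·0.813281+1/4·4.154883≈1.201377
n=3: y≈1.201377, sp=3, e=sp−y≈1.798623; I≈8.672842, D=e−e_prev≈-0.388096; u=1·1.798623+1/4·8.672842+1/2·(-0.388096)≈3.772786; next y=1/5·1.201377+1/4·3.772786≈1.183472
n=4: y≈1.183472, sp=3, e=sp−y≈1.816528; I≈10.489370, D=e−e_prev≈0.017905; u=1·1.816528+1/4·10.489370+1/2·0.017905≈4.447823; next y=1/5·1.183472+1/4·4.447823≈1.348650
n=5: y≈1.348650, sp=3, e=sp−y≈1.651350; I≈12.140720, D=e−e_prev≈-0.165178; u=1·1.651350+1/4·12.140720+1/2·(-0.165178)≈4.603941; next y=1/5·1.348650+1/4·4.603941≈1.420715
n=6: y≈1.420715, sp=3, e=sp−y≈1.579285; I≈13.720005, D=e−e_prev≈-0.072065; u=1·1.579285+1/4·13.720005+1/2·(-0.072065)≈4.973253; next y=1/5·1.420715+1/4·4.973253≈1.527456
n=7: y≈1.527456, sp=3, e=sp−y≈1.472544; I≈15.192548, D=e−e_prev≈-0.106741; u=1·1.472544+1/4·15.192548+1/2·(-0.106741)≈5.217310; next y=1/5·1.527456+1/4·5.217310≈1.609819
n=8: y≈1.609819, sp=3, e=sp−y≈1.390181; I≈16.582729, D=e−e_prev≈-0.082362; u=1·1.390181+1/4·16.582729+1/2·(-0.082362)≈5.494682; next y=1/5·1.609819+1/4·5.494682≈1.695634
n=9: y≈1.695634, sp=3, e=sp−y≈1.304366; I≈17.887095, D=e−e_prev≈-0.085816; u=1·1.304366+1/4·17.887095+1/2·(-0.085816)≈5.733232; next y=1/5·1.695634+1/4·5.733232≈1.772435
n=10: y≈1.772435, sp=3, e=sp−y≈1.227565; I≈19.114660, D=e−e_prev≈-0.076800; u=1·1.227565+1/4·19.114660+1/2·(-0.076800)≈5.967830; next y=1/5·1.772435+1/4·5.967830≈1.846444
n=11: y≈1.846444, sp=3, e=sp−y≈1.153556; I≈20.268216, D=e−e_prev≈-0.074010; u=1·1.153556+1/4·20.268216+1/2·(-0.074010)≈6.183605; next y=1/5·1.846444+1/4·6.183605≈1.915190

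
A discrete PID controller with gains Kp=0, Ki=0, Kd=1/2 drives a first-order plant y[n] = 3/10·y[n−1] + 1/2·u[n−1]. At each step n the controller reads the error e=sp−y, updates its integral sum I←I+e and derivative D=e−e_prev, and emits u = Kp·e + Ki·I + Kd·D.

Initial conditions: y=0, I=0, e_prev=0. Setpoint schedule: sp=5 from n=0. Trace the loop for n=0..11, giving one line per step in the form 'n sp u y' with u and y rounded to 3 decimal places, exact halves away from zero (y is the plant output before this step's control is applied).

(exact arithmetic carried between steps; '≈' marks a value shown rounded to 6 d.p. or computed from one; I and e_prev carry over from the previous line; the table rounds u and y to 3 d.p., halves away from zero)
n=0: y=0, sp=5, e=sp−y=5; I=5, D=e−e_prev=5; u=0·5+0·5+1/2·5=2.5; next y=3/10·0+1/2·2.5=1.25
n=1: y=1.25, sp=5, e=sp−y=3.75; I=8.75, D=e−e_prev=-1.25; u=0·3.75+0·8.75+1/2·(-1.25)=-0.625; next y=3/10·1.25+1/2·(-0.625)=0.0625
n=2: y=0.0625, sp=5, e=sp−y=4.9375; I=13.6875, D=e−e_prev=1.1875; u=0·4.9375+0·13.6875+1/2·1.1875=0.59375; next y=3/10·0.0625+1/2·0.59375=0.315625
n=3: y=0.315625, sp=5, e=sp−y=4.684375; I=18.371875, D=e−e_prev=-0.253125; u=0·4.684375+0·18.371875+1/2·(-0.253125)≈-0.126563; next y=3/10·0.315625+1/2·(-0.126563)≈0.031406
n=4: y≈0.031406, sp=5, e=sp−y≈4.968594; I≈23.340469, D=e−e_prev≈0.284219; u=0·4.968594+0·23.340469+1/2·0.284219≈0.142109; next y=3/10·0.031406+1/2·0.142109≈0.080477
n=5: y≈0.080477, sp=5, e=sp−y≈4.919523; I≈28.259992, D=e−e_prev≈-0.049070; u=0·4.919523+0·28.259992+1/2·(-0.049070)≈-0.024535; next y=3/10·0.080477+1/2·(-0.024535)≈0.011875
n=6: y≈0.011875, sp=5, e=sp−y≈4.988125; I≈33.248117, D=e−e_prev≈0.068601; u=0·4.988125+0·33.248117+1/2·0.068601≈0.034301; next y=3/10·0.011875+1/2·0.034301≈0.020713
n=7: y≈0.020713, sp=5, e=sp−y≈4.979287; I≈38.227404, D=e−e_prev≈-0.008838; u=0·4.979287+0·38.227404+1/2·(-0.008838)≈-0.004419; next y=3/10·0.020713+1/2·(-0.004419)≈0.004004
n=8: y≈0.004004, sp=5, e=sp−y≈4.995996; I≈43.223399, D=e−e_prev≈0.016708; u=0·4.995996+0·43.223399+1/2·0.016708≈0.008354; next y=3/10·0.004004+1/2·0.008354≈0.005378
n=9: y≈0.005378, sp=5, e=sp−y≈4.994622; I≈48.218021, D=e−e_prev≈-0.001374; u=0·4.994622+0·48.218021+1/2·(-0.001374)≈-0.000687; next y=3/10·0.005378+1/2·(-0.000687)≈0.001270
n=10: y≈0.001270, sp=5, e=sp−y≈4.998730; I≈53.216751, D=e−e_prev≈0.004108; u=0·4.998730+0·53.216751+1/2·0.004108≈0.002054; next y=3/10·0.001270+1/2·0.002054≈0.001408
n=11: y≈0.001408, sp=5, e=sp−y≈4.998592; I≈58.215343, D=e−e_prev≈-0.000138; u=0·4.998592+0·58.215343+1/2·(-0.000138)≈-0.000069; next y=3/10·0.001408+1/2·(-0.000069)≈0.000388

0 5 2.500 0.000
1 5 -0.625 1.250
2 5 0.594 0.063
3 5 -0.127 0.316
4 5 0.142 0.031
5 5 -0.025 0.080
6 5 0.034 0.012
7 5 -0.004 0.021
8 5 0.008 0.004
9 5 -0.001 0.005
10 5 0.002 0.001
11 5 0.000 0.001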